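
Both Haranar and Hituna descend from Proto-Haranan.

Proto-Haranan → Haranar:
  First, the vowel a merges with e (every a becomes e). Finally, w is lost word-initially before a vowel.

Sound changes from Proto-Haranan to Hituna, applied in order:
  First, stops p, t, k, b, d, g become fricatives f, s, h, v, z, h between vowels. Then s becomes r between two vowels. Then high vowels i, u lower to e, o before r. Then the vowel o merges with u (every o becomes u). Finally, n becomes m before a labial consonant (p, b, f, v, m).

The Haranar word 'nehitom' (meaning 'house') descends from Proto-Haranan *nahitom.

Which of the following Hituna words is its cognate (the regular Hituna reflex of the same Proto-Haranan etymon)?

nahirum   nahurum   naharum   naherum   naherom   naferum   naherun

naherum

Hituna: *nahitom > nahisom > nahirom > naherom > naherum  (by intervocalic lenition, rhotacism, pre-rhotic lowering, vowel merger)
Only 'naherum' matches the regular Hituna development of *nahitom.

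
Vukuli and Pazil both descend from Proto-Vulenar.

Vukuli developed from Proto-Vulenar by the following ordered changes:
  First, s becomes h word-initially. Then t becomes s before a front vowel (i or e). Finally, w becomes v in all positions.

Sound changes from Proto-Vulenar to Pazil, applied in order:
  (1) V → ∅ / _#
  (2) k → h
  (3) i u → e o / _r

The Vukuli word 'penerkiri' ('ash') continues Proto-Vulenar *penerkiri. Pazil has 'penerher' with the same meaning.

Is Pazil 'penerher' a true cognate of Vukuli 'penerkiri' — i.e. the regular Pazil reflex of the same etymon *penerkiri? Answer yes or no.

yes

Derive the expected Pazil reflex of *penerkiri:
Pazil: *penerkiri > penerkir > penerhir > penerher  (by apocope, unconditioned shift, pre-rhotic lowering)
Pazil 'penerher' matches the regular reflex exactly, so the pair is cognate.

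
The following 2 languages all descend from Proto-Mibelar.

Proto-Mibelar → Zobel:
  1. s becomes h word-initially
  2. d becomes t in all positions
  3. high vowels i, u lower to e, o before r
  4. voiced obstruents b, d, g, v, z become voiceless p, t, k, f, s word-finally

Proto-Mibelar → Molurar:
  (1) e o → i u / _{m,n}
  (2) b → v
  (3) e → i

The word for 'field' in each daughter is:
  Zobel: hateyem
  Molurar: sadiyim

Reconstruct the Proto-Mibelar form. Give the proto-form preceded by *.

*sadeyem

Position 6: Zobel has e, Molurar has i. Taking the neighbouring segments as reconstructed: Zobel e can only go back to *e; Molurar i could go back to *e or *i — the one source consistent with every daughter is *e.
Position 4: Zobel has e, Molurar has i. Taking the neighbouring segments as reconstructed: Zobel e can only go back to *e; Molurar i could go back to *e or *i — the one source consistent with every daughter is *e.
Position 3: Zobel has t, Molurar has d. Molurar preserves d here (none of its changes turn any other segment into d), so the proto-segment is *d.
Verify the candidate proto-form against each daughter:
Zobel: start from *sadeyem.
  rule 1 (debuccalisation): sadeyem → hadeyem
  rule 2 (unconditioned shift): hadeyem → hateyem
  rule 3: no change — hateyem
  rule 4: no change — hateyem
  ⇒ Zobel hateyem
Molurar: *sadeyem
  sadeyem → sadeyim   [pre-nasal raising]
  sadeyim (rule 2 does not apply)
  sadeyim → sadiyim   [vowel merger]
  giving Molurar sadiyim.
No other proto-form is consistent with every reflex, so the reconstruction is *sadeyem.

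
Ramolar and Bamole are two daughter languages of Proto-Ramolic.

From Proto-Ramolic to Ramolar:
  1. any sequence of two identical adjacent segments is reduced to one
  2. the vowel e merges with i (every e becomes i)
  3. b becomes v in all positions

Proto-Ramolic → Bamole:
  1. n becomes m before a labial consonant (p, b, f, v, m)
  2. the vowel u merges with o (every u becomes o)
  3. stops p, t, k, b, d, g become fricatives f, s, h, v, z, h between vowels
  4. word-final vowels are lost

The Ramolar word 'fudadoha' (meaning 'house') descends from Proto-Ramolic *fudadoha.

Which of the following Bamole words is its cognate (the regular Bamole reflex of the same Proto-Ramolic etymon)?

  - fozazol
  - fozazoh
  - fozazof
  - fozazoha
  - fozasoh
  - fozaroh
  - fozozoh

Bamole: *fudadoha > fodadoha > fozazoha > fozazoh  (by vowel merger, intervocalic lenition, apocope)

fozazoh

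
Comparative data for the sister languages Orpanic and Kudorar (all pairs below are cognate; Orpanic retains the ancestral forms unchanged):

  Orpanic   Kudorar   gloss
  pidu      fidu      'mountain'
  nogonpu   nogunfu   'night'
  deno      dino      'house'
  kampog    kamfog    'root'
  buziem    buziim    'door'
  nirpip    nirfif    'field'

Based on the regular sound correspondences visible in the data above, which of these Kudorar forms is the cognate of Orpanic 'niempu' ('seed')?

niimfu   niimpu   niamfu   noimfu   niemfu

niimfu

buziem ~ buziim — Orpanic e corresponds to Kudorar i after a vowel, before a nasal.
nogonpu ~ nogunfu — Orpanic p corresponds to Kudorar f after a consonant, before a back vowel.
Applying these to Orpanic 'niempu':
  niempu → niimpu   (e→i after a vowel, before a nasal)
  niimpu → niimfu   (p→f after a consonant, before a back vowel)
So the Kudorar cognate is 'niimfu'.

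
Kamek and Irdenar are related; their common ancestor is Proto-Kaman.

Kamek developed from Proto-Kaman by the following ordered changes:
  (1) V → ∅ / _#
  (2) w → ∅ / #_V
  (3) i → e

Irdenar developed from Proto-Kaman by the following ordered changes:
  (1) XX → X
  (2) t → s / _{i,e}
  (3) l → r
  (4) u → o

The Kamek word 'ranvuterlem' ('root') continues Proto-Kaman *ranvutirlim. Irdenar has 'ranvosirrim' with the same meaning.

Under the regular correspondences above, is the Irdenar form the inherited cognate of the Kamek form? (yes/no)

yes

Derive the expected Irdenar reflex of *ranvutirlim:
Irdenar: *ranvutirlim > ranvusirlim > ranvusirrim > ranvosirrim  (by palatalisation, unconditioned shift, vowel merger)
Irdenar 'ranvosirrim' matches the regular reflex exactly, so the pair is cognate.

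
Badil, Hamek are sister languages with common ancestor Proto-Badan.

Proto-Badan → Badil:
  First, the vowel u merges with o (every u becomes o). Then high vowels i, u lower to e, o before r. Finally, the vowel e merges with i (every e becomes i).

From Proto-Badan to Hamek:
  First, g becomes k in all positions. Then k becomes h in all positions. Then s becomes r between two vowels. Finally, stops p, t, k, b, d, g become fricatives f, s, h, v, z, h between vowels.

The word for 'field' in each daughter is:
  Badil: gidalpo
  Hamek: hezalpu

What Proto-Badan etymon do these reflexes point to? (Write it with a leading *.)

*gedalpu

Position 2: Badil has i, Hamek has e. Hamek preserves e here (none of its changes turn any other segment into e), so the proto-segment is *e.
Position 1: Badil has g, Hamek has h. Badil preserves g here (none of its changes turn any other segment into g), so the proto-segment is *g.
Verify the candidate proto-form against each daughter:
Badil: *gedalpu > gedalpo > gidalpo  (by vowel merger, vowel merger)
Hamek: *gedalpu > kedalpu > hedalpu > hezalpu  (by unconditioned shift, unconditioned shift, intervocalic lenition)
No other proto-form is consistent with every reflex, so the reconstruction is *gedalpu.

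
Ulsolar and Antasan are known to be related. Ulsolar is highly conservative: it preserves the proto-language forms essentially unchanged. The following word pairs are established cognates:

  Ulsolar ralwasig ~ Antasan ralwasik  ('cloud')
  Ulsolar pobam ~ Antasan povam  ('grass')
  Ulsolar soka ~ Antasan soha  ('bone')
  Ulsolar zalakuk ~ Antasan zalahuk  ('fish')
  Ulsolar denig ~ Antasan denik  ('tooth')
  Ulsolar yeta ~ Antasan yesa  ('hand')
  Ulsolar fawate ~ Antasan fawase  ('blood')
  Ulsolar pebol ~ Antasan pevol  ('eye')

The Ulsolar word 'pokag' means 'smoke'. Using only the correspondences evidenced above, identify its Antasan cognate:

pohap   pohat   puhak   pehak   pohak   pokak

pohak

soka ~ soha — Ulsolar k corresponds to Antasan h between vowels (before a back vowel).
ralwasig ~ ralwasik, denig ~ denik — Ulsolar g corresponds to Antasan k word-finally.
Applying these to Ulsolar 'pokag':
  pokag → pohag   (k→h between vowels (before a back vowel))
  pohag → pohak   (g→k word-finally)
So the Antasan cognate is 'pohak'.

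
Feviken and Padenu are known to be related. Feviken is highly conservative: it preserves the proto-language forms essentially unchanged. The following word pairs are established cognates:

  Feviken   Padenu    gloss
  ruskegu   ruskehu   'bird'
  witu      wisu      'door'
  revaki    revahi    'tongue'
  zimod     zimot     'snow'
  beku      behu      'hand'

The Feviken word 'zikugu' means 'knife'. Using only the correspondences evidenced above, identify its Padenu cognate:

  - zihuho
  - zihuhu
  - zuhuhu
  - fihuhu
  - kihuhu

zihuhu

beku ~ behu — Feviken k corresponds to Padenu h between vowels (before a back vowel).
ruskegu ~ ruskehu — Feviken g corresponds to Padenu h between vowels (before a back vowel).
Applying these to Feviken 'zikugu':
  zikugu → zihugu   (k→h between vowels (before a back vowel))
  zihugu → zihuhu   (g→h between vowels (before a back vowel))
So the Padenu cognate is 'zihuhu'.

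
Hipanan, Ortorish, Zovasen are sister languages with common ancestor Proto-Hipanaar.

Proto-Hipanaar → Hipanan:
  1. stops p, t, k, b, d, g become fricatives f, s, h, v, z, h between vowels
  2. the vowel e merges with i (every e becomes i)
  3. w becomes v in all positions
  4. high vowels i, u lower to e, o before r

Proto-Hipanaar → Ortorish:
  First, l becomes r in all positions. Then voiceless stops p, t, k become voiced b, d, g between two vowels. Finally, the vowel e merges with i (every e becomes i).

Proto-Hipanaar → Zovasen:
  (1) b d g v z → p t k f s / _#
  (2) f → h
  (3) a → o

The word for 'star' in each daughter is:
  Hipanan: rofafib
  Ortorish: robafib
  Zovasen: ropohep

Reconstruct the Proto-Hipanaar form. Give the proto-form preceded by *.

*ropafeb

Position 7: Hipanan has b, Ortorish has b, Zovasen has p. Hipanan preserves b here (none of its changes turn any other segment into b), so the proto-segment is *b.
Position 5: Hipanan has f, Ortorish has f, Zovasen has h. Ortorish preserves f here (none of its changes turn any other segment into f), so the proto-segment is *f.
This points to *ropafeb. Verify forward in each daughter:
Hipanan: *ropafeb > rofafeb > rofafib  (by intervocalic lenition, vowel merger)
Ortorish: start from *ropafeb.
  rule 1: no change — ropafeb
  rule 2 (intervocalic voicing): ropafeb → robafeb
  rule 3 (vowel merger): robafeb → robafib
  ⇒ Ortorish robafib
Zovasen: start from *ropafeb.
  rule 1 (final devoicing): ropafeb → ropafep
  rule 2 (unconditioned shift): ropafep → ropahep
  rule 3 (vowel merger): ropahep → ropohep
  ⇒ Zovasen ropohep
Only *ropafeb yields all of Hipanan rofafib, Ortorish robafib, Zovasen ropohep.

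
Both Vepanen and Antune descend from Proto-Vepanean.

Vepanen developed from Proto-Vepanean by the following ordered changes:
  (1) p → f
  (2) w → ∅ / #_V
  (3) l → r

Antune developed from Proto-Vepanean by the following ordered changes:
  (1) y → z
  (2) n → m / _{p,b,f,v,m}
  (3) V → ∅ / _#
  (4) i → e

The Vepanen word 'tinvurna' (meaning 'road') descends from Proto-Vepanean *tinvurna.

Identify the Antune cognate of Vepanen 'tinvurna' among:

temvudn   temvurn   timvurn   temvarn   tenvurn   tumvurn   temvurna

temvurn

Antune: *tinvurna > timvurna > timvurn > temvurn  (by nasal place assimilation, apocope, vowel merger)
Only 'temvurn' matches the regular Antune development of *tinvurna.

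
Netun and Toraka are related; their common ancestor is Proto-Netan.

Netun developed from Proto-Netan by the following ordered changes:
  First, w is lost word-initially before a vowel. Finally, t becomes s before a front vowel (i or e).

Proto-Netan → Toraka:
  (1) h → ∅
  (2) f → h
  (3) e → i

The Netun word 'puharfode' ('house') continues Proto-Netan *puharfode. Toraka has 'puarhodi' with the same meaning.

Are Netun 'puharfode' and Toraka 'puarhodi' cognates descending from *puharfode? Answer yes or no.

Derive the expected Toraka reflex of *puharfode:
Toraka: *puharfode
  puharfode → puarfode   [h-loss]
  puarfode → puarhode   [unconditioned shift]
  puarhode → puarhodi   [vowel merger]
  giving Toraka puarhodi.
Toraka 'puarhodi' matches the regular reflex exactly, so the pair is cognate.

yes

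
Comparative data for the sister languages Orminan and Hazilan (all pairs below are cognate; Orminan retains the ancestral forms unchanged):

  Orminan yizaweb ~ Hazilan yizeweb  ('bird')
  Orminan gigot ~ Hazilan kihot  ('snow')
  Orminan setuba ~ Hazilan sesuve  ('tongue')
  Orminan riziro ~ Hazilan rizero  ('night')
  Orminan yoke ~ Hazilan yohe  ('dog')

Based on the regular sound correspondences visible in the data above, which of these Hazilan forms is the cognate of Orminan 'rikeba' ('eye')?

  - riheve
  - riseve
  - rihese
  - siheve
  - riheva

riheve

yoke ~ yohe — Orminan k corresponds to Hazilan h between vowels (before a front vowel).
setuba ~ sesuve — Orminan b corresponds to Hazilan v between vowels (before a back vowel).
setuba ~ sesuve — Orminan a corresponds to Hazilan e word-finally.
Applying these to Orminan 'rikeba':
  rikeba → riheba   (k→h between vowels (before a front vowel))
  riheba → riheva   (b→v between vowels (before a back vowel))
  riheva → riheve   (a→e word-finally)
So the Hazilan cognate is 'riheve'.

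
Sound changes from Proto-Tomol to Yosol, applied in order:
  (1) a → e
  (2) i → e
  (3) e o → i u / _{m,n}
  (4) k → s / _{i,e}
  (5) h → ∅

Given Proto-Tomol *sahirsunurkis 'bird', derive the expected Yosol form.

Yosol: *sahirsunurkis > sehirsunurkis > sehersunurkes > sehersunurses > seersunurses  (by vowel merger, vowel merger, palatalisation, h-loss)

seersunurses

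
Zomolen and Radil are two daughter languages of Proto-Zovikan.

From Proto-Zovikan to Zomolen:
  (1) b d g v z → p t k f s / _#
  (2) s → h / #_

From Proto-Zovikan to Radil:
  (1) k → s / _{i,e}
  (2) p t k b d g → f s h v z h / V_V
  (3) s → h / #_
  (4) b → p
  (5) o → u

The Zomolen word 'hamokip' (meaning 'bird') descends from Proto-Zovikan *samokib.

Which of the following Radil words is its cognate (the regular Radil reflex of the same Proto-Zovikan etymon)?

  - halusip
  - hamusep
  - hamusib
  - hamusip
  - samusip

Radil: *samokib > samosib > hamosib > hamosip > hamusip  (by palatalisation, debuccalisation, unconditioned shift, vowel merger)
The other candidates each miss or misapply at least one Radil change.

hamusip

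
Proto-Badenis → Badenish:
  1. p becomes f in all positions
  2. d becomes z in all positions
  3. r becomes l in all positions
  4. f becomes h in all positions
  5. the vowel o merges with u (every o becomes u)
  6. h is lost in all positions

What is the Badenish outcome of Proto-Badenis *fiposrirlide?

Badenish: start from *fiposrirlide.
  rule 1 (unconditioned shift): fiposrirlide → fifosrirlide
  rule 2 (unconditioned shift): fifosrirlide → fifosrirlize
  rule 3 (unconditioned shift): fifosrirlize → fifoslillize
  rule 4 (unconditioned shift): fifoslillize → hihoslillize
  rule 5 (vowel merger): hihoslillize → hihuslillize
  rule 6 (h-loss): hihuslillize → iuslillize
  ⇒ Badenish iuslillize

iuslillize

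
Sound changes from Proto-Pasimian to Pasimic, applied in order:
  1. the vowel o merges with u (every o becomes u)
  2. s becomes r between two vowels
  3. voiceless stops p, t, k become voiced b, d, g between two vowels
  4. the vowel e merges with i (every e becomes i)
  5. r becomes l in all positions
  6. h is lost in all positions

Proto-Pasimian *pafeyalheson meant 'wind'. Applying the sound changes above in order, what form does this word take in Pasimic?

Pasimic: *pafeyalheson > pafeyalhesun > pafeyalherun > pafiyalhirun > pafiyalhilun > pafiyalilun  (by vowel merger, rhotacism, vowel merger, unconditioned shift, h-loss)

pafiyalilun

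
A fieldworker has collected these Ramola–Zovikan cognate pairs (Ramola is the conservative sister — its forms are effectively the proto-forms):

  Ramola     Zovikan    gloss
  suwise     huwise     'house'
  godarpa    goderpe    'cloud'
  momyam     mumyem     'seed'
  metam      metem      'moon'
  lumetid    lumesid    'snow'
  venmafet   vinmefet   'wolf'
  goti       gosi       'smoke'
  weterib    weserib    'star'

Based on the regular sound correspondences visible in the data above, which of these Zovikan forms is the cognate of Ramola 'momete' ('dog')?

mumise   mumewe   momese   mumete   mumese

mumese

momyam ~ mumyem — Ramola o corresponds to Zovikan u after a consonant, before a nasal.
weterib ~ weserib — Ramola t corresponds to Zovikan s between vowels (before a front vowel).
Applying these to Ramola 'momete':
  momete → mumete   (o→u after a consonant, before a nasal)
  mumete → mumese   (t→s between vowels (before a front vowel))
So the Zovikan cognate is 'mumese'.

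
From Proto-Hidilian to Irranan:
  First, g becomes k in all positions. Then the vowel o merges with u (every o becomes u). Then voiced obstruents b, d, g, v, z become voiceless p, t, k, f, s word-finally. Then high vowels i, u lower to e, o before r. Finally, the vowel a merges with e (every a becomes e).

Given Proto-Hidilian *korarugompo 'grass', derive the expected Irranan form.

Irranan: *korarugompo
  korarugompo → korarukompo   [unconditioned shift]
  korarukompo → kurarukumpu   [vowel merger]
  kurarukumpu (rule 3 does not apply)
  kurarukumpu → korarukumpu   [pre-rhotic lowering]
  korarukumpu → korerukumpu   [vowel merger]
  giving Irranan korerukumpu.

korerukumpu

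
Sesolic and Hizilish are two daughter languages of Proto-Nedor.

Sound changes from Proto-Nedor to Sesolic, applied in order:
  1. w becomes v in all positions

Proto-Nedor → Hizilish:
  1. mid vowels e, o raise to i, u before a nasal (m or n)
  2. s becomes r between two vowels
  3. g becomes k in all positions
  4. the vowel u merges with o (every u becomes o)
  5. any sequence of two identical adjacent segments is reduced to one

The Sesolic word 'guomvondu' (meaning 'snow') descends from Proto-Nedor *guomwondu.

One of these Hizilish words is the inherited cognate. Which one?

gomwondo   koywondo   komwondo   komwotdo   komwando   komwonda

Hizilish: *guomwondu > guumwundu > kuumwundu > koomwondo > komwondo  (by pre-nasal raising, unconditioned shift, vowel merger, degemination)
Only 'komwondo' matches the regular Hizilish development of *guomwondu.

komwondo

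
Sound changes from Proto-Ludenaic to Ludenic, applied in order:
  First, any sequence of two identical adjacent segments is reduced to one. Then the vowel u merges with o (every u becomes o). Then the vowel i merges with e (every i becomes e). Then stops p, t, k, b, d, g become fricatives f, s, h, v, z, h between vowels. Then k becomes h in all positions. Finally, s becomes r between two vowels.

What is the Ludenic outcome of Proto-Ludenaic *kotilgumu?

horelgomo

Ludenic: *kotilgumu > kotilgomo > kotelgomo > koselgomo > hoselgomo > horelgomo  (by vowel merger, vowel merger, intervocalic lenition, unconditioned shift, rhotacism)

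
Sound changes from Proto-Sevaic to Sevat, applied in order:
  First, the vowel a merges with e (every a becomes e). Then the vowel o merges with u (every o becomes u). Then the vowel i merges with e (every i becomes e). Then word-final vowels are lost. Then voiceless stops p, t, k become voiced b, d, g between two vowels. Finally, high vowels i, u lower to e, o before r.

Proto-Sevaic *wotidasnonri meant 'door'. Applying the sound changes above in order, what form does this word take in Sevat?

wudedesnunr

Sevat: start from *wotidasnonri.
  rule 1 (vowel merger): wotidasnonri → wotidesnonri
  rule 2 (vowel merger): wotidesnonri → wutidesnunri
  rule 3 (vowel merger): wutidesnunri → wutedesnunre
  rule 4 (apocope): wutedesnunre → wutedesnunr
  rule 5 (intervocalic voicing): wutedesnunr → wudedesnunr
  rule 6: no change — wudedesnunr
  ⇒ Sevat wudedesnunr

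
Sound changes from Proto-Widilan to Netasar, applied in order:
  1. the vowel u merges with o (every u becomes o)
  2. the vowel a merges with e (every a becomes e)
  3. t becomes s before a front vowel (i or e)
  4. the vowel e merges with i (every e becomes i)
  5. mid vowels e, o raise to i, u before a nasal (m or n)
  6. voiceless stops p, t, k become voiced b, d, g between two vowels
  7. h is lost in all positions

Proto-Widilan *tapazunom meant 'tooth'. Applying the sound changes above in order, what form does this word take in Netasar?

Netasar: start from *tapazunom.
  rule 1 (vowel merger): tapazunom → tapazonom
  rule 2 (vowel merger): tapazonom → tepezonom
  rule 3 (palatalisation): tepezonom → sepezonom
  rule 4 (vowel merger): sepezonom → sipizonom
  rule 5 (pre-nasal raising): sipizonom → sipizunum
  rule 6 (intervocalic voicing): sipizunum → sibizunum
  rule 7: no change — sibizunum
  ⇒ Netasar sibizunum

sibizunum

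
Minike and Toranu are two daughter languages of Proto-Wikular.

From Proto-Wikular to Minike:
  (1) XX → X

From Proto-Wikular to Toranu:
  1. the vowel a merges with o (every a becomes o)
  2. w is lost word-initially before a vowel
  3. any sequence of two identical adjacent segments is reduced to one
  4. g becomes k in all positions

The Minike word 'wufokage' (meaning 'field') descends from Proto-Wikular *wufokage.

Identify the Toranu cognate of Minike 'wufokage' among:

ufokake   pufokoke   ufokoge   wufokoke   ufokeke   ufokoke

ufokoke

Toranu: start from *wufokage.
  rule 1 (vowel merger): wufokage → wufokoge
  rule 2 (glide loss): wufokoge → ufokoge
  rule 3: no change — ufokoge
  rule 4 (unconditioned shift): ufokoge → ufokoke
  ⇒ Toranu ufokoke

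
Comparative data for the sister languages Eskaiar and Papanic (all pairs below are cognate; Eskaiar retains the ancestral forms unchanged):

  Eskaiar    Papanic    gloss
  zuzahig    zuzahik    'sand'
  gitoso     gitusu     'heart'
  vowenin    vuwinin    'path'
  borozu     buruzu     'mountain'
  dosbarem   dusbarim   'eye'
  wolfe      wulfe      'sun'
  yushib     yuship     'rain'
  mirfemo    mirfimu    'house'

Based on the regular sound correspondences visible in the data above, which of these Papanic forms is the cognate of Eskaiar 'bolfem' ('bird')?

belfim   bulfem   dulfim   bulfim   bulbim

bulfim

gitoso ~ gitusu, vowenin ~ vuwinin — Eskaiar o corresponds to Papanic u after a consonant, before a consonant other than r, m, n, p, b, f, v.
dosbarem ~ dusbarim, mirfemo ~ mirfimu — Eskaiar e corresponds to Papanic i after a consonant, before a nasal.
Applying these to Eskaiar 'bolfem':
  bolfem → bulfem   (o→u after a consonant, before a consonant other than r, m, n, p, b, f, v)
  bulfem → bulfim   (e→i after a consonant, before a nasal)
So the Papanic cognate is 'bulfim'.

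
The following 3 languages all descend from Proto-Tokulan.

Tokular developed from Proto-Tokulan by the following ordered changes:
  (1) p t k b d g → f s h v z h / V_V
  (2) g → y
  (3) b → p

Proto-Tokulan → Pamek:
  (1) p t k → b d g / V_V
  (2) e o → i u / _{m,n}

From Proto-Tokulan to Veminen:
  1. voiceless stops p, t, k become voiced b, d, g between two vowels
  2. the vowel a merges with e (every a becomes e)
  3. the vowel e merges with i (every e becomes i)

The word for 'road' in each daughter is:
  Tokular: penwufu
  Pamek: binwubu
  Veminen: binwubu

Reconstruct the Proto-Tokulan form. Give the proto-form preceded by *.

*benwupu

Position 6: Tokular has f, Pamek has b, Veminen has b. Taking the neighbouring segments as reconstructed: Tokular f could go back to *p or *f; Pamek b could go back to *p or *b; Veminen b could go back to *p or *b — the one source consistent with every daughter is *p.
Position 2: Tokular has e, Pamek has i, Veminen has i. Tokular preserves e here (none of its changes turn any other segment into e), so the proto-segment is *e.
This points to *benwupu. Verify forward in each daughter:
Tokular: *benwupu > benwufu > penwufu  (by intervocalic lenition, unconditioned shift)
Pamek: start from *benwupu.
  rule 1 (intervocalic voicing): benwupu → benwubu
  rule 2 (pre-nasal raising): benwubu → binwubu
  ⇒ Pamek binwubu
Veminen: start from *benwupu.
  rule 1 (intervocalic voicing): benwupu → benwubu
  rule 2: no change — benwubu
  rule 3 (vowel merger): benwubu → binwubu
  ⇒ Veminen binwubu
No other proto-form is consistent with every reflex, so the reconstruction is *benwupu.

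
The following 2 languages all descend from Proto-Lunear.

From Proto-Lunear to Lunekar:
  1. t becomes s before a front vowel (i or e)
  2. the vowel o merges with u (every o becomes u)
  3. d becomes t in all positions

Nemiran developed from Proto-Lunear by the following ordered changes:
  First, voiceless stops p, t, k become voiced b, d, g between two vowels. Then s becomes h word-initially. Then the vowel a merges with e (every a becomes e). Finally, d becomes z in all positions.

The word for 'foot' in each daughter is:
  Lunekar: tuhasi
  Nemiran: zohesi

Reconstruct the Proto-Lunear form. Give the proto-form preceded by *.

*dohasi

Position 2: Lunekar has u, Nemiran has o. Nemiran preserves o here (none of its changes turn any other segment into o), so the proto-segment is *o.
Position 1: Lunekar has t, Nemiran has z. Taking the neighbouring segments as reconstructed: Lunekar t could go back to *t or *d; Nemiran z could go back to *d or *z — the one source consistent with every daughter is *d.
Continuing position by position gives *dohasi; check it forward:
Lunekar: *dohasi > duhasi > tuhasi  (by vowel merger, unconditioned shift)
Nemiran: start from *dohasi.
  rule 1: no change — dohasi
  rule 2: no change — dohasi
  rule 3 (vowel merger): dohasi → dohesi
  rule 4 (unconditioned shift): dohesi → zohesi
  ⇒ Nemiran zohesi
No other proto-form is consistent with every reflex, so the reconstruction is *dohasi.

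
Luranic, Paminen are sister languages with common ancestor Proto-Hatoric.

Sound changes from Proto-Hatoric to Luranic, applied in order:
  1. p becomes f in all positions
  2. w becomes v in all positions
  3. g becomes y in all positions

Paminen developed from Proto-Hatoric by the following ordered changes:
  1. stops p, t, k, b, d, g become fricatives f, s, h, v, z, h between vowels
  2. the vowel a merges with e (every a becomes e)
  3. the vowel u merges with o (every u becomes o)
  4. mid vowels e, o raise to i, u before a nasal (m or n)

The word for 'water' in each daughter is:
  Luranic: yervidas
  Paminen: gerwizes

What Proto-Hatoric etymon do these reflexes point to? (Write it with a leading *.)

Position 7: Luranic has a, Paminen has e. Luranic preserves a here (none of its changes turn any other segment into a), so the proto-segment is *a.
Position 6: Luranic has d, Paminen has z. Luranic preserves d here (none of its changes turn any other segment into d), so the proto-segment is *d.
Continuing position by position gives *gerwidas; check it forward:
Luranic: *gerwidas
  gerwidas (rule 1 does not apply)
  gerwidas → gervidas   [unconditioned shift]
  gervidas → yervidas   [unconditioned shift]
  giving Luranic yervidas.
Paminen: start from *gerwidas.
  rule 1 (intervocalic lenition): gerwidas → gerwizas
  rule 2 (vowel merger): gerwizas → gerwizes
  rule 3: no change — gerwizes
  rule 4: no change — gerwizes
  ⇒ Paminen gerwizes
Only *gerwidas yields all of Luranic yervidas, Paminen gerwizes.

*gerwidas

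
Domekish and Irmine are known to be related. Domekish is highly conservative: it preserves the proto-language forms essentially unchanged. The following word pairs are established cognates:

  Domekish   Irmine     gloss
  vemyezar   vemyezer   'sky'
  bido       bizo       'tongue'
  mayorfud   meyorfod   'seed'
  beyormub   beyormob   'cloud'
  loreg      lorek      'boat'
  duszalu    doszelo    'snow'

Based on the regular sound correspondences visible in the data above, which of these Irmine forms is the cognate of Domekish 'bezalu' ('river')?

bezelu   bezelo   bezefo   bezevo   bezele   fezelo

mayorfud ~ meyorfod, duszalu ~ doszelo — Domekish a corresponds to Irmine e after a consonant, before a consonant other than r, m, n, p, b, f, v.
duszalu ~ doszelo — Domekish u corresponds to Irmine o word-finally.
Applying these to Domekish 'bezalu':
  bezalu → bezelu   (a→e after a consonant, before a consonant other than r, m, n, p, b, f, v)
  bezelu → bezelo   (u→o word-finally)
So the Irmine cognate is 'bezelo'.

bezelo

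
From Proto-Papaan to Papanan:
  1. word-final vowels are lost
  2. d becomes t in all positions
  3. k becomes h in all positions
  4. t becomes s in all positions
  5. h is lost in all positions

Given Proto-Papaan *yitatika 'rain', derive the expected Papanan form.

Papanan: *yitatika
  yitatika → yitatik   [apocope]
  yitatik (rule 2 does not apply)
  yitatik → yitatih   [unconditioned shift]
  yitatih → yisasih   [unconditioned shift]
  yisasih → yisasi   [h-loss]
  giving Papanan yisasi.

yisasi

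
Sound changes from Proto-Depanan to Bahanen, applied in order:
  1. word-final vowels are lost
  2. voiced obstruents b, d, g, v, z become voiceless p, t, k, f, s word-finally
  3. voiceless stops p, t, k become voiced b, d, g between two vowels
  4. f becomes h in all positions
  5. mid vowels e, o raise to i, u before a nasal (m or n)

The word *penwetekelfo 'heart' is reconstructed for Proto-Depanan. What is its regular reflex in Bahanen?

pinwedegelh

Bahanen: *penwetekelfo > penwetekelf > penwedegelf > penwedegelh > pinwedegelh  (by apocope, intervocalic voicing, unconditioned shift, pre-nasal raising)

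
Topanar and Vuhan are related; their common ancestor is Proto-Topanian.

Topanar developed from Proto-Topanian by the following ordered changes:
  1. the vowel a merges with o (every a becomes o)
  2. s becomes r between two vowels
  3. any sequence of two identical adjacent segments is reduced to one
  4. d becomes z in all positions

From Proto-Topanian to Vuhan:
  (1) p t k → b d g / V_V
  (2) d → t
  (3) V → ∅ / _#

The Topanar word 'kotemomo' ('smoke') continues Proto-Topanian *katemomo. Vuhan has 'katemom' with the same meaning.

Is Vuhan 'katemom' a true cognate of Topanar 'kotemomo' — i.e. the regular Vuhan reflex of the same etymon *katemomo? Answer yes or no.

yes

Derive the expected Vuhan reflex of *katemomo:
Vuhan: *katemomo > kademomo > katemomo > katemom  (by intervocalic voicing, unconditioned shift, apocope)
Vuhan 'katemom' matches the regular reflex exactly, so the pair is cognate.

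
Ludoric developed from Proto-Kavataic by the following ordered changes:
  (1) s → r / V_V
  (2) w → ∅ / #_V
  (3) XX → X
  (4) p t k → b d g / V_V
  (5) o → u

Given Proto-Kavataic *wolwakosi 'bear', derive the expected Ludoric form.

Ludoric: *wolwakosi > wolwakori > olwakori > olwagori > ulwaguri  (by rhotacism, glide loss, intervocalic voicing, vowel merger)

ulwaguri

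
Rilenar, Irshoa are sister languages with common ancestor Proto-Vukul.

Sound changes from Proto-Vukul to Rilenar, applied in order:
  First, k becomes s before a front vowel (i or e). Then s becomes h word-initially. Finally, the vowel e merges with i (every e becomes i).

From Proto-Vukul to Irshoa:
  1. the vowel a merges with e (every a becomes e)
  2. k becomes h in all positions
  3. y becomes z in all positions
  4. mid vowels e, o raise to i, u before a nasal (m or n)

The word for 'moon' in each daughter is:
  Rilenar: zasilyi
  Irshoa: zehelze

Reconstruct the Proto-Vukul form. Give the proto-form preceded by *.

*zakelye

Position 7: Rilenar has i, Irshoa has e. Taking the neighbouring segments as reconstructed: Rilenar i could go back to *e or *i; Irshoa e could go back to *a or *e — the one source consistent with every daughter is *e.
Position 3: Rilenar has s, Irshoa has h. Taking the neighbouring segments as reconstructed: Rilenar s could go back to *k or *s; Irshoa h could go back to *k or *h — the one source consistent with every daughter is *k.
Position 6: Rilenar has y, Irshoa has z. Rilenar preserves y here (none of its changes turn any other segment into y), so the proto-segment is *y.
Continuing position by position gives *zakelye; check it forward:
Rilenar: *zakelye > zaselye > zasilyi  (by palatalisation, vowel merger)
Irshoa: start from *zakelye.
  rule 1 (vowel merger): zakelye → zekelye
  rule 2 (unconditioned shift): zekelye → zehelye
  rule 3 (unconditioned shift): zehelye → zehelze
  rule 4: no change — zehelze
  ⇒ Irshoa zehelze
*zakelye is the unique common source.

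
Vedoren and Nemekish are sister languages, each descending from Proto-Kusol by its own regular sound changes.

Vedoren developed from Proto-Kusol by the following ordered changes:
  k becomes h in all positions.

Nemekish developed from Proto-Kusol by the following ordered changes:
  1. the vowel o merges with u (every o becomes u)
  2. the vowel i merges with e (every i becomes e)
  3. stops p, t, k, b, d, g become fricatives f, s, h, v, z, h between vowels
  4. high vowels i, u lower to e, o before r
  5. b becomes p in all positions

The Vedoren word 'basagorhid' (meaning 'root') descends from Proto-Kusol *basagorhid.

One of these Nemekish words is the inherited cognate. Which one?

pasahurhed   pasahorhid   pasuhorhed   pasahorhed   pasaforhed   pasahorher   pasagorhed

pasahorhed

Nemekish: *basagorhid > basagurhid > basagurhed > basahurhed > basahorhed > pasahorhed  (by vowel merger, vowel merger, intervocalic lenition, pre-rhotic lowering, unconditioned shift)
Among the options, 'pasahorhed' alone shows every Nemekish change applied in order.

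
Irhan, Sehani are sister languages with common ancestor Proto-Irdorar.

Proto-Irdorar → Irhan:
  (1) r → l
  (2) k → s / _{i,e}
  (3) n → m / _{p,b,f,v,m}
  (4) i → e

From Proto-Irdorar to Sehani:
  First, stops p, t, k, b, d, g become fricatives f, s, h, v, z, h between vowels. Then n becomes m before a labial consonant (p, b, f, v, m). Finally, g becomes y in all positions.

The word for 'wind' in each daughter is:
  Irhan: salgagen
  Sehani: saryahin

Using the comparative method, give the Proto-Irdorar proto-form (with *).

*sargagin

Position 7: Irhan has e, Sehani has i. Sehani preserves i here (none of its changes turn any other segment into i), so the proto-segment is *i.
Position 4: Irhan has g, Sehani has y. Irhan preserves g here (none of its changes turn any other segment into g), so the proto-segment is *g.
Position 6: Irhan has g, Sehani has h. Irhan preserves g here (none of its changes turn any other segment into g), so the proto-segment is *g.
Verify the candidate proto-form against each daughter:
Irhan: start from *sargagin.
  rule 1 (unconditioned shift): sargagin → salgagin
  rule 2: no change — salgagin
  rule 3: no change — salgagin
  rule 4 (vowel merger): salgagin → salgagen
  ⇒ Irhan salgagen
Sehani: *sargagin
  sargagin → sargahin   [intervocalic lenition]
  sargahin (rule 2 does not apply)
  sargahin → saryahin   [unconditioned shift]
  giving Sehani saryahin.
Only *sargagin yields all of Irhan salgagen, Sehani saryahin.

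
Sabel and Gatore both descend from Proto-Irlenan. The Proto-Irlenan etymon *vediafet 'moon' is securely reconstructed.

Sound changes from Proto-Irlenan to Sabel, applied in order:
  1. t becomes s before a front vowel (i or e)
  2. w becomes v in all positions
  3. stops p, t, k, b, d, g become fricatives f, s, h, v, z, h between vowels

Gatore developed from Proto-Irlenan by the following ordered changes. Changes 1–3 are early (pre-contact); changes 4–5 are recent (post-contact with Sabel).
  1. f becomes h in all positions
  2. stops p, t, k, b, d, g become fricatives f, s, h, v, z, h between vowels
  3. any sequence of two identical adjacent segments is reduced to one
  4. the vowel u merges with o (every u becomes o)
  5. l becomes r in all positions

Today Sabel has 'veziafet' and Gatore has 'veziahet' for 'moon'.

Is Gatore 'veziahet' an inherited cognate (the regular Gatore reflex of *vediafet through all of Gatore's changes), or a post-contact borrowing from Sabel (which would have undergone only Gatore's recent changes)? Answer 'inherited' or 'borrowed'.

If inherited, *vediafet would pass through all of Gatore's changes:
Gatore: *vediafet > vediahet > veziahet  (by unconditioned shift, intervocalic lenition)
If borrowed from Sabel 'veziafet' after the early changes, it would undergo only the recent ones:
  rule 4 (vowel merger): no change (veziafet)
  rule 5 (unconditioned shift): no change (veziafet)
  ⇒ as a loan: veziafet
Gatore 'veziahet' matches the inherited outcome exactly, so it is an inherited cognate, not a loan.

inherited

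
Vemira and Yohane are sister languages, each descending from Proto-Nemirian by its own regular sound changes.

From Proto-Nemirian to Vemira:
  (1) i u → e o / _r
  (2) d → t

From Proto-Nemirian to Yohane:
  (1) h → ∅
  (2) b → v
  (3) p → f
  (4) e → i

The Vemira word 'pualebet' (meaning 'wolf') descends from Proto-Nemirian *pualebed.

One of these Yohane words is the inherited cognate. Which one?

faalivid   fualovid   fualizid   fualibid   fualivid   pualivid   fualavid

Yohane: *pualebed
  pualebed (rule 1 does not apply)
  pualebed → pualeved   [unconditioned shift]
  pualeved → fualeved   [unconditioned shift]
  fualeved → fualivid   [vowel merger]
  giving Yohane fualivid.

fualivid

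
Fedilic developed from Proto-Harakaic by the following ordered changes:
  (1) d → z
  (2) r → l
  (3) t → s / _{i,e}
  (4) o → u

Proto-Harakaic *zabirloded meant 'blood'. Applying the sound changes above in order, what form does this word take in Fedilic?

zabilluzez

Fedilic: start from *zabirloded.
  rule 1 (unconditioned shift): zabirloded → zabirlozez
  rule 2 (unconditioned shift): zabirlozez → zabillozez
  rule 3: no change — zabillozez
  rule 4 (vowel merger): zabillozez → zabilluzez
  ⇒ Fedilic zabilluzez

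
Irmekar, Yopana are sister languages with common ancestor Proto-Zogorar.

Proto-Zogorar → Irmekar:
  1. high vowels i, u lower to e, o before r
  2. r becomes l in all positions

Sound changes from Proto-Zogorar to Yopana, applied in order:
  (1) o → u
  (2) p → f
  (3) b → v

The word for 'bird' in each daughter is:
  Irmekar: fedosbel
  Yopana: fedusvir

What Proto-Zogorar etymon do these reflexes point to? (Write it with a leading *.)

*fedosbir

Position 4: Irmekar has o, Yopana has u. Taking the neighbouring segments as reconstructed: Irmekar o can only go back to *o; Yopana u could go back to *o or *u — the one source consistent with every daughter is *o.
Position 8: Irmekar has l, Yopana has r. Yopana preserves r here (none of its changes turn any other segment into r), so the proto-segment is *r.
Verify the candidate proto-form against each daughter:
Irmekar: *fedosbir > fedosber > fedosbel  (by pre-rhotic lowering, unconditioned shift)
Yopana: start from *fedosbir.
  rule 1 (vowel merger): fedosbir → fedusbir
  rule 2: no change — fedusbir
  rule 3 (unconditioned shift): fedusbir → fedusvir
  ⇒ Yopana fedusvir
Only *fedosbir yields all of Irmekar fedosbel, Yopana fedusvir.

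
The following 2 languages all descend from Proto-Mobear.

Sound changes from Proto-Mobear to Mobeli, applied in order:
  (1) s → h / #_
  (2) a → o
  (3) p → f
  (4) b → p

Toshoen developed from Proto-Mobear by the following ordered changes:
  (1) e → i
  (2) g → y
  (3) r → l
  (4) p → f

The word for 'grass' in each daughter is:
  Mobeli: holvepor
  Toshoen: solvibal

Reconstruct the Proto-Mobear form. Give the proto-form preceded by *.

*solvebar

Position 5: Mobeli has e, Toshoen has i. Mobeli preserves e here (none of its changes turn any other segment into e), so the proto-segment is *e.
Position 7: Mobeli has o, Toshoen has a. Toshoen preserves a here (none of its changes turn any other segment into a), so the proto-segment is *a.
Verify the candidate proto-form against each daughter:
Mobeli: *solvebar
  solvebar → holvebar   [debuccalisation]
  holvebar → holvebor   [vowel merger]
  holvebor (rule 3 does not apply)
  holvebor → holvepor   [unconditioned shift]
  giving Mobeli holvepor.
Toshoen: *solvebar
  solvebar → solvibar   [vowel merger]
  solvibar (rule 2 does not apply)
  solvibar → solvibal   [unconditioned shift]
  solvibal (rule 4 does not apply)
  giving Toshoen solvibal.
*solvebar is the unique common source.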